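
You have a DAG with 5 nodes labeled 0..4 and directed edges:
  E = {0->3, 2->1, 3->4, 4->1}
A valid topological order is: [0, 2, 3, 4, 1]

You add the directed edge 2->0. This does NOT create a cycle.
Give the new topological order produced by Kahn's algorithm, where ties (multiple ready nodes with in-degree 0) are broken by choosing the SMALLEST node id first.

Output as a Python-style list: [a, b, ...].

Old toposort: [0, 2, 3, 4, 1]
Added edge: 2->0
Position of 2 (1) > position of 0 (0). Must reorder: 2 must now come before 0.
Run Kahn's algorithm (break ties by smallest node id):
  initial in-degrees: [1, 2, 0, 1, 1]
  ready (indeg=0): [2]
  pop 2: indeg[0]->0; indeg[1]->1 | ready=[0] | order so far=[2]
  pop 0: indeg[3]->0 | ready=[3] | order so far=[2, 0]
  pop 3: indeg[4]->0 | ready=[4] | order so far=[2, 0, 3]
  pop 4: indeg[1]->0 | ready=[1] | order so far=[2, 0, 3, 4]
  pop 1: no out-edges | ready=[] | order so far=[2, 0, 3, 4, 1]
  Result: [2, 0, 3, 4, 1]

Answer: [2, 0, 3, 4, 1]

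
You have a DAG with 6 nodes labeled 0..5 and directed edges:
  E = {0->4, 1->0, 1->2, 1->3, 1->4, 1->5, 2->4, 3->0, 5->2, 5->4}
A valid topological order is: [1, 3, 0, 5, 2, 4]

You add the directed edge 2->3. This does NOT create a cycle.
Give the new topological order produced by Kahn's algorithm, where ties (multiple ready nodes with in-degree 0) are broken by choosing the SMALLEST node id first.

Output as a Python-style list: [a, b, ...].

Answer: [1, 5, 2, 3, 0, 4]

Derivation:
Old toposort: [1, 3, 0, 5, 2, 4]
Added edge: 2->3
Position of 2 (4) > position of 3 (1). Must reorder: 2 must now come before 3.
Run Kahn's algorithm (break ties by smallest node id):
  initial in-degrees: [2, 0, 2, 2, 4, 1]
  ready (indeg=0): [1]
  pop 1: indeg[0]->1; indeg[2]->1; indeg[3]->1; indeg[4]->3; indeg[5]->0 | ready=[5] | order so far=[1]
  pop 5: indeg[2]->0; indeg[4]->2 | ready=[2] | order so far=[1, 5]
  pop 2: indeg[3]->0; indeg[4]->1 | ready=[3] | order so far=[1, 5, 2]
  pop 3: indeg[0]->0 | ready=[0] | order so far=[1, 5, 2, 3]
  pop 0: indeg[4]->0 | ready=[4] | order so far=[1, 5, 2, 3, 0]
  pop 4: no out-edges | ready=[] | order so far=[1, 5, 2, 3, 0, 4]
  Result: [1, 5, 2, 3, 0, 4]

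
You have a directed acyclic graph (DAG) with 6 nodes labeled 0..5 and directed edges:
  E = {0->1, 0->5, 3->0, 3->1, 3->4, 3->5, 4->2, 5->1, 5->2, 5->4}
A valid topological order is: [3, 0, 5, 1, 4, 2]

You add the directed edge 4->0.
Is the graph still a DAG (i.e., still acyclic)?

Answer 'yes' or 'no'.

Given toposort: [3, 0, 5, 1, 4, 2]
Position of 4: index 4; position of 0: index 1
New edge 4->0: backward (u after v in old order)
Backward edge: old toposort is now invalid. Check if this creates a cycle.
Does 0 already reach 4? Reachable from 0: [0, 1, 2, 4, 5]. YES -> cycle!
Still a DAG? no

Answer: no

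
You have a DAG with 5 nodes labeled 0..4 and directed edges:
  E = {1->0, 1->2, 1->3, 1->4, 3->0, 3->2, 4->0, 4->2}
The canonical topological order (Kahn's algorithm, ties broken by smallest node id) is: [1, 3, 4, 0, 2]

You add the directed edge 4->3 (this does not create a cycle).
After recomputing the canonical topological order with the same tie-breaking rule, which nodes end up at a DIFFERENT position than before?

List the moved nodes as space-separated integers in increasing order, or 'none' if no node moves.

Old toposort: [1, 3, 4, 0, 2]
Added edge 4->3
Recompute Kahn (smallest-id tiebreak):
  initial in-degrees: [3, 0, 3, 2, 1]
  ready (indeg=0): [1]
  pop 1: indeg[0]->2; indeg[2]->2; indeg[3]->1; indeg[4]->0 | ready=[4] | order so far=[1]
  pop 4: indeg[0]->1; indeg[2]->1; indeg[3]->0 | ready=[3] | order so far=[1, 4]
  pop 3: indeg[0]->0; indeg[2]->0 | ready=[0, 2] | order so far=[1, 4, 3]
  pop 0: no out-edges | ready=[2] | order so far=[1, 4, 3, 0]
  pop 2: no out-edges | ready=[] | order so far=[1, 4, 3, 0, 2]
New canonical toposort: [1, 4, 3, 0, 2]
Compare positions:
  Node 0: index 3 -> 3 (same)
  Node 1: index 0 -> 0 (same)
  Node 2: index 4 -> 4 (same)
  Node 3: index 1 -> 2 (moved)
  Node 4: index 2 -> 1 (moved)
Nodes that changed position: 3 4

Answer: 3 4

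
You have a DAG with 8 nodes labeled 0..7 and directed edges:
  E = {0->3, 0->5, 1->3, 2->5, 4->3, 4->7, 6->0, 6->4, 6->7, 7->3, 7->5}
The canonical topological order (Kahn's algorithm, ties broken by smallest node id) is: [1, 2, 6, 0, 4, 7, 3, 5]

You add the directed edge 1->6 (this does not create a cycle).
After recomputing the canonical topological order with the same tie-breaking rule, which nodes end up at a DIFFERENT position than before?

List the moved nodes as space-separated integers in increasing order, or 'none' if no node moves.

Answer: none

Derivation:
Old toposort: [1, 2, 6, 0, 4, 7, 3, 5]
Added edge 1->6
Recompute Kahn (smallest-id tiebreak):
  initial in-degrees: [1, 0, 0, 4, 1, 3, 1, 2]
  ready (indeg=0): [1, 2]
  pop 1: indeg[3]->3; indeg[6]->0 | ready=[2, 6] | order so far=[1]
  pop 2: indeg[5]->2 | ready=[6] | order so far=[1, 2]
  pop 6: indeg[0]->0; indeg[4]->0; indeg[7]->1 | ready=[0, 4] | order so far=[1, 2, 6]
  pop 0: indeg[3]->2; indeg[5]->1 | ready=[4] | order so far=[1, 2, 6, 0]
  pop 4: indeg[3]->1; indeg[7]->0 | ready=[7] | order so far=[1, 2, 6, 0, 4]
  pop 7: indeg[3]->0; indeg[5]->0 | ready=[3, 5] | order so far=[1, 2, 6, 0, 4, 7]
  pop 3: no out-edges | ready=[5] | order so far=[1, 2, 6, 0, 4, 7, 3]
  pop 5: no out-edges | ready=[] | order so far=[1, 2, 6, 0, 4, 7, 3, 5]
New canonical toposort: [1, 2, 6, 0, 4, 7, 3, 5]
Compare positions:
  Node 0: index 3 -> 3 (same)
  Node 1: index 0 -> 0 (same)
  Node 2: index 1 -> 1 (same)
  Node 3: index 6 -> 6 (same)
  Node 4: index 4 -> 4 (same)
  Node 5: index 7 -> 7 (same)
  Node 6: index 2 -> 2 (same)
  Node 7: index 5 -> 5 (same)
Nodes that changed position: none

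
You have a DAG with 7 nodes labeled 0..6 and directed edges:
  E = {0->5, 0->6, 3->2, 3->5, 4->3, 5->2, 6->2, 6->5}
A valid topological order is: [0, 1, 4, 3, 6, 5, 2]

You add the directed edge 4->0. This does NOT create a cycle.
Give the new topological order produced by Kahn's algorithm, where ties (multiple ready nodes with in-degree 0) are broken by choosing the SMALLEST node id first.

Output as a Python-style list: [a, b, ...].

Answer: [1, 4, 0, 3, 6, 5, 2]

Derivation:
Old toposort: [0, 1, 4, 3, 6, 5, 2]
Added edge: 4->0
Position of 4 (2) > position of 0 (0). Must reorder: 4 must now come before 0.
Run Kahn's algorithm (break ties by smallest node id):
  initial in-degrees: [1, 0, 3, 1, 0, 3, 1]
  ready (indeg=0): [1, 4]
  pop 1: no out-edges | ready=[4] | order so far=[1]
  pop 4: indeg[0]->0; indeg[3]->0 | ready=[0, 3] | order so far=[1, 4]
  pop 0: indeg[5]->2; indeg[6]->0 | ready=[3, 6] | order so far=[1, 4, 0]
  pop 3: indeg[2]->2; indeg[5]->1 | ready=[6] | order so far=[1, 4, 0, 3]
  pop 6: indeg[2]->1; indeg[5]->0 | ready=[5] | order so far=[1, 4, 0, 3, 6]
  pop 5: indeg[2]->0 | ready=[2] | order so far=[1, 4, 0, 3, 6, 5]
  pop 2: no out-edges | ready=[] | order so far=[1, 4, 0, 3, 6, 5, 2]
  Result: [1, 4, 0, 3, 6, 5, 2]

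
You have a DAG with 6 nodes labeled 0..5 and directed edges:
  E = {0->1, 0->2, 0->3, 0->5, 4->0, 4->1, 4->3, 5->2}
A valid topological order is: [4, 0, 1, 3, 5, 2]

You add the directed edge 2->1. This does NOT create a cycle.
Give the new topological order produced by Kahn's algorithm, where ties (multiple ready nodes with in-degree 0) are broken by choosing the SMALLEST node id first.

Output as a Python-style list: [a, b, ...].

Answer: [4, 0, 3, 5, 2, 1]

Derivation:
Old toposort: [4, 0, 1, 3, 5, 2]
Added edge: 2->1
Position of 2 (5) > position of 1 (2). Must reorder: 2 must now come before 1.
Run Kahn's algorithm (break ties by smallest node id):
  initial in-degrees: [1, 3, 2, 2, 0, 1]
  ready (indeg=0): [4]
  pop 4: indeg[0]->0; indeg[1]->2; indeg[3]->1 | ready=[0] | order so far=[4]
  pop 0: indeg[1]->1; indeg[2]->1; indeg[3]->0; indeg[5]->0 | ready=[3, 5] | order so far=[4, 0]
  pop 3: no out-edges | ready=[5] | order so far=[4, 0, 3]
  pop 5: indeg[2]->0 | ready=[2] | order so far=[4, 0, 3, 5]
  pop 2: indeg[1]->0 | ready=[1] | order so far=[4, 0, 3, 5, 2]
  pop 1: no out-edges | ready=[] | order so far=[4, 0, 3, 5, 2, 1]
  Result: [4, 0, 3, 5, 2, 1]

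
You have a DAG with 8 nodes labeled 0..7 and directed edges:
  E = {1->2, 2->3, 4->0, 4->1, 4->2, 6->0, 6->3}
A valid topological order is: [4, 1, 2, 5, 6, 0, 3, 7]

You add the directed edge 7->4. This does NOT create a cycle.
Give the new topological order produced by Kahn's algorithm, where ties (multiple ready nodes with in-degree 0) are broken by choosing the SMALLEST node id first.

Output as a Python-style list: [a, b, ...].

Answer: [5, 6, 7, 4, 0, 1, 2, 3]

Derivation:
Old toposort: [4, 1, 2, 5, 6, 0, 3, 7]
Added edge: 7->4
Position of 7 (7) > position of 4 (0). Must reorder: 7 must now come before 4.
Run Kahn's algorithm (break ties by smallest node id):
  initial in-degrees: [2, 1, 2, 2, 1, 0, 0, 0]
  ready (indeg=0): [5, 6, 7]
  pop 5: no out-edges | ready=[6, 7] | order so far=[5]
  pop 6: indeg[0]->1; indeg[3]->1 | ready=[7] | order so far=[5, 6]
  pop 7: indeg[4]->0 | ready=[4] | order so far=[5, 6, 7]
  pop 4: indeg[0]->0; indeg[1]->0; indeg[2]->1 | ready=[0, 1] | order so far=[5, 6, 7, 4]
  pop 0: no out-edges | ready=[1] | order so far=[5, 6, 7, 4, 0]
  pop 1: indeg[2]->0 | ready=[2] | order so far=[5, 6, 7, 4, 0, 1]
  pop 2: indeg[3]->0 | ready=[3] | order so far=[5, 6, 7, 4, 0, 1, 2]
  pop 3: no out-edges | ready=[] | order so far=[5, 6, 7, 4, 0, 1, 2, 3]
  Result: [5, 6, 7, 4, 0, 1, 2, 3]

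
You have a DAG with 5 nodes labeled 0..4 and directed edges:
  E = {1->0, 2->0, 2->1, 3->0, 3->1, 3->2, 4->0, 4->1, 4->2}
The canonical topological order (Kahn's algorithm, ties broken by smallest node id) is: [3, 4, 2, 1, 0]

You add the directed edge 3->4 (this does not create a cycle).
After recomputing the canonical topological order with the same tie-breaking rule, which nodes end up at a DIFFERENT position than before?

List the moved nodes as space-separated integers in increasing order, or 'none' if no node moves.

Old toposort: [3, 4, 2, 1, 0]
Added edge 3->4
Recompute Kahn (smallest-id tiebreak):
  initial in-degrees: [4, 3, 2, 0, 1]
  ready (indeg=0): [3]
  pop 3: indeg[0]->3; indeg[1]->2; indeg[2]->1; indeg[4]->0 | ready=[4] | order so far=[3]
  pop 4: indeg[0]->2; indeg[1]->1; indeg[2]->0 | ready=[2] | order so far=[3, 4]
  pop 2: indeg[0]->1; indeg[1]->0 | ready=[1] | order so far=[3, 4, 2]
  pop 1: indeg[0]->0 | ready=[0] | order so far=[3, 4, 2, 1]
  pop 0: no out-edges | ready=[] | order so far=[3, 4, 2, 1, 0]
New canonical toposort: [3, 4, 2, 1, 0]
Compare positions:
  Node 0: index 4 -> 4 (same)
  Node 1: index 3 -> 3 (same)
  Node 2: index 2 -> 2 (same)
  Node 3: index 0 -> 0 (same)
  Node 4: index 1 -> 1 (same)
Nodes that changed position: none

Answer: none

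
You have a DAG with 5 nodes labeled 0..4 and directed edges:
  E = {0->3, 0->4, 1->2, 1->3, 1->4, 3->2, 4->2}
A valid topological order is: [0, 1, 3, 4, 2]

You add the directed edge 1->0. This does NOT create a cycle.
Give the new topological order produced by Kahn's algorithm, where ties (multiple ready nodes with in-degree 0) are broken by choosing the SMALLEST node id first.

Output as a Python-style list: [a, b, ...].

Answer: [1, 0, 3, 4, 2]

Derivation:
Old toposort: [0, 1, 3, 4, 2]
Added edge: 1->0
Position of 1 (1) > position of 0 (0). Must reorder: 1 must now come before 0.
Run Kahn's algorithm (break ties by smallest node id):
  initial in-degrees: [1, 0, 3, 2, 2]
  ready (indeg=0): [1]
  pop 1: indeg[0]->0; indeg[2]->2; indeg[3]->1; indeg[4]->1 | ready=[0] | order so far=[1]
  pop 0: indeg[3]->0; indeg[4]->0 | ready=[3, 4] | order so far=[1, 0]
  pop 3: indeg[2]->1 | ready=[4] | order so far=[1, 0, 3]
  pop 4: indeg[2]->0 | ready=[2] | order so far=[1, 0, 3, 4]
  pop 2: no out-edges | ready=[] | order so far=[1, 0, 3, 4, 2]
  Result: [1, 0, 3, 4, 2]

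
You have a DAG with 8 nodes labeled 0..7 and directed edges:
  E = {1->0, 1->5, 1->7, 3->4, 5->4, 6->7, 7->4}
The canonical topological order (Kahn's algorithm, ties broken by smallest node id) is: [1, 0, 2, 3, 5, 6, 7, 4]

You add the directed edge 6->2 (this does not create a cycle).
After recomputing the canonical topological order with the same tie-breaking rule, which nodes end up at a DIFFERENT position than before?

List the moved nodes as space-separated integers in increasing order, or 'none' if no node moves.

Answer: 2 3 5 6

Derivation:
Old toposort: [1, 0, 2, 3, 5, 6, 7, 4]
Added edge 6->2
Recompute Kahn (smallest-id tiebreak):
  initial in-degrees: [1, 0, 1, 0, 3, 1, 0, 2]
  ready (indeg=0): [1, 3, 6]
  pop 1: indeg[0]->0; indeg[5]->0; indeg[7]->1 | ready=[0, 3, 5, 6] | order so far=[1]
  pop 0: no out-edges | ready=[3, 5, 6] | order so far=[1, 0]
  pop 3: indeg[4]->2 | ready=[5, 6] | order so far=[1, 0, 3]
  pop 5: indeg[4]->1 | ready=[6] | order so far=[1, 0, 3, 5]
  pop 6: indeg[2]->0; indeg[7]->0 | ready=[2, 7] | order so far=[1, 0, 3, 5, 6]
  pop 2: no out-edges | ready=[7] | order so far=[1, 0, 3, 5, 6, 2]
  pop 7: indeg[4]->0 | ready=[4] | order so far=[1, 0, 3, 5, 6, 2, 7]
  pop 4: no out-edges | ready=[] | order so far=[1, 0, 3, 5, 6, 2, 7, 4]
New canonical toposort: [1, 0, 3, 5, 6, 2, 7, 4]
Compare positions:
  Node 0: index 1 -> 1 (same)
  Node 1: index 0 -> 0 (same)
  Node 2: index 2 -> 5 (moved)
  Node 3: index 3 -> 2 (moved)
  Node 4: index 7 -> 7 (same)
  Node 5: index 4 -> 3 (moved)
  Node 6: index 5 -> 4 (moved)
  Node 7: index 6 -> 6 (same)
Nodes that changed position: 2 3 5 6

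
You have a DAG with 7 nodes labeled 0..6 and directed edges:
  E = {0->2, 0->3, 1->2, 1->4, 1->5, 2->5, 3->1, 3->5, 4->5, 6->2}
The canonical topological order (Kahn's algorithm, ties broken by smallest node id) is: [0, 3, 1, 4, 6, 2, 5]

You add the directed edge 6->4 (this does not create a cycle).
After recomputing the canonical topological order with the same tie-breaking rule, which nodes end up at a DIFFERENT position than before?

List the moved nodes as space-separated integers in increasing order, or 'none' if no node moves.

Answer: 2 4 6

Derivation:
Old toposort: [0, 3, 1, 4, 6, 2, 5]
Added edge 6->4
Recompute Kahn (smallest-id tiebreak):
  initial in-degrees: [0, 1, 3, 1, 2, 4, 0]
  ready (indeg=0): [0, 6]
  pop 0: indeg[2]->2; indeg[3]->0 | ready=[3, 6] | order so far=[0]
  pop 3: indeg[1]->0; indeg[5]->3 | ready=[1, 6] | order so far=[0, 3]
  pop 1: indeg[2]->1; indeg[4]->1; indeg[5]->2 | ready=[6] | order so far=[0, 3, 1]
  pop 6: indeg[2]->0; indeg[4]->0 | ready=[2, 4] | order so far=[0, 3, 1, 6]
  pop 2: indeg[5]->1 | ready=[4] | order so far=[0, 3, 1, 6, 2]
  pop 4: indeg[5]->0 | ready=[5] | order so far=[0, 3, 1, 6, 2, 4]
  pop 5: no out-edges | ready=[] | order so far=[0, 3, 1, 6, 2, 4, 5]
New canonical toposort: [0, 3, 1, 6, 2, 4, 5]
Compare positions:
  Node 0: index 0 -> 0 (same)
  Node 1: index 2 -> 2 (same)
  Node 2: index 5 -> 4 (moved)
  Node 3: index 1 -> 1 (same)
  Node 4: index 3 -> 5 (moved)
  Node 5: index 6 -> 6 (same)
  Node 6: index 4 -> 3 (moved)
Nodes that changed position: 2 4 6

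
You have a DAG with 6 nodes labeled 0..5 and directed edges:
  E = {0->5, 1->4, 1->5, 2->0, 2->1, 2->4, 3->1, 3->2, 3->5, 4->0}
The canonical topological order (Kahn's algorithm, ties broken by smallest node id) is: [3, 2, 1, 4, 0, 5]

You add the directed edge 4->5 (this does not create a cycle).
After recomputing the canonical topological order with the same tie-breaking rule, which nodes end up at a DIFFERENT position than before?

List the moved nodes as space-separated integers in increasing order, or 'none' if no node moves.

Old toposort: [3, 2, 1, 4, 0, 5]
Added edge 4->5
Recompute Kahn (smallest-id tiebreak):
  initial in-degrees: [2, 2, 1, 0, 2, 4]
  ready (indeg=0): [3]
  pop 3: indeg[1]->1; indeg[2]->0; indeg[5]->3 | ready=[2] | order so far=[3]
  pop 2: indeg[0]->1; indeg[1]->0; indeg[4]->1 | ready=[1] | order so far=[3, 2]
  pop 1: indeg[4]->0; indeg[5]->2 | ready=[4] | order so far=[3, 2, 1]
  pop 4: indeg[0]->0; indeg[5]->1 | ready=[0] | order so far=[3, 2, 1, 4]
  pop 0: indeg[5]->0 | ready=[5] | order so far=[3, 2, 1, 4, 0]
  pop 5: no out-edges | ready=[] | order so far=[3, 2, 1, 4, 0, 5]
New canonical toposort: [3, 2, 1, 4, 0, 5]
Compare positions:
  Node 0: index 4 -> 4 (same)
  Node 1: index 2 -> 2 (same)
  Node 2: index 1 -> 1 (same)
  Node 3: index 0 -> 0 (same)
  Node 4: index 3 -> 3 (same)
  Node 5: index 5 -> 5 (same)
Nodes that changed position: none

Answer: none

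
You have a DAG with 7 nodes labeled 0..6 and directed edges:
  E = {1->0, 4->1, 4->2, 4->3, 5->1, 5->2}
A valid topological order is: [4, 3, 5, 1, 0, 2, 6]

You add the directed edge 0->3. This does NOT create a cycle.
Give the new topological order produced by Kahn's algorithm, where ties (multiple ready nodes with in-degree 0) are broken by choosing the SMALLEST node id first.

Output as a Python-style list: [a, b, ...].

Answer: [4, 5, 1, 0, 2, 3, 6]

Derivation:
Old toposort: [4, 3, 5, 1, 0, 2, 6]
Added edge: 0->3
Position of 0 (4) > position of 3 (1). Must reorder: 0 must now come before 3.
Run Kahn's algorithm (break ties by smallest node id):
  initial in-degrees: [1, 2, 2, 2, 0, 0, 0]
  ready (indeg=0): [4, 5, 6]
  pop 4: indeg[1]->1; indeg[2]->1; indeg[3]->1 | ready=[5, 6] | order so far=[4]
  pop 5: indeg[1]->0; indeg[2]->0 | ready=[1, 2, 6] | order so far=[4, 5]
  pop 1: indeg[0]->0 | ready=[0, 2, 6] | order so far=[4, 5, 1]
  pop 0: indeg[3]->0 | ready=[2, 3, 6] | order so far=[4, 5, 1, 0]
  pop 2: no out-edges | ready=[3, 6] | order so far=[4, 5, 1, 0, 2]
  pop 3: no out-edges | ready=[6] | order so far=[4, 5, 1, 0, 2, 3]
  pop 6: no out-edges | ready=[] | order so far=[4, 5, 1, 0, 2, 3, 6]
  Result: [4, 5, 1, 0, 2, 3, 6]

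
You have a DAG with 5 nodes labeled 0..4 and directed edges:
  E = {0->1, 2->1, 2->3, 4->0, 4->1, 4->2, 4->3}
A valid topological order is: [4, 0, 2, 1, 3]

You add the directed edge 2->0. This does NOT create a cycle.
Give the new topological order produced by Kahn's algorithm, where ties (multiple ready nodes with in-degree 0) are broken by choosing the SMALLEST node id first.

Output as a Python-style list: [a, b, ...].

Answer: [4, 2, 0, 1, 3]

Derivation:
Old toposort: [4, 0, 2, 1, 3]
Added edge: 2->0
Position of 2 (2) > position of 0 (1). Must reorder: 2 must now come before 0.
Run Kahn's algorithm (break ties by smallest node id):
  initial in-degrees: [2, 3, 1, 2, 0]
  ready (indeg=0): [4]
  pop 4: indeg[0]->1; indeg[1]->2; indeg[2]->0; indeg[3]->1 | ready=[2] | order so far=[4]
  pop 2: indeg[0]->0; indeg[1]->1; indeg[3]->0 | ready=[0, 3] | order so far=[4, 2]
  pop 0: indeg[1]->0 | ready=[1, 3] | order so far=[4, 2, 0]
  pop 1: no out-edges | ready=[3] | order so far=[4, 2, 0, 1]
  pop 3: no out-edges | ready=[] | order so far=[4, 2, 0, 1, 3]
  Result: [4, 2, 0, 1, 3]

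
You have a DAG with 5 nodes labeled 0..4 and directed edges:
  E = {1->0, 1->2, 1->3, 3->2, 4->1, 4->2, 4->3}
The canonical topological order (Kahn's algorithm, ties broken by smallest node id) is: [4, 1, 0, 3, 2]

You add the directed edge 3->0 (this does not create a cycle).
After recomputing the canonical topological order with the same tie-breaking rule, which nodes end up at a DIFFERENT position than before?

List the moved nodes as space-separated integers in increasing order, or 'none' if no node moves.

Answer: 0 3

Derivation:
Old toposort: [4, 1, 0, 3, 2]
Added edge 3->0
Recompute Kahn (smallest-id tiebreak):
  initial in-degrees: [2, 1, 3, 2, 0]
  ready (indeg=0): [4]
  pop 4: indeg[1]->0; indeg[2]->2; indeg[3]->1 | ready=[1] | order so far=[4]
  pop 1: indeg[0]->1; indeg[2]->1; indeg[3]->0 | ready=[3] | order so far=[4, 1]
  pop 3: indeg[0]->0; indeg[2]->0 | ready=[0, 2] | order so far=[4, 1, 3]
  pop 0: no out-edges | ready=[2] | order so far=[4, 1, 3, 0]
  pop 2: no out-edges | ready=[] | order so far=[4, 1, 3, 0, 2]
New canonical toposort: [4, 1, 3, 0, 2]
Compare positions:
  Node 0: index 2 -> 3 (moved)
  Node 1: index 1 -> 1 (same)
  Node 2: index 4 -> 4 (same)
  Node 3: index 3 -> 2 (moved)
  Node 4: index 0 -> 0 (same)
Nodes that changed position: 0 3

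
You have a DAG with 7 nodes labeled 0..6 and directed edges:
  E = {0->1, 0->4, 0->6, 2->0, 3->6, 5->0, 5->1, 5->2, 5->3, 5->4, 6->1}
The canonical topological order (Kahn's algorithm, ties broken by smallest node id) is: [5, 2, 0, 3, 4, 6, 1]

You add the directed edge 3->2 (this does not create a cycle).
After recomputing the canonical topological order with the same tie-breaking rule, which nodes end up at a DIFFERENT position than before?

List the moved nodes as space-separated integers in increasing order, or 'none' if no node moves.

Answer: 0 2 3

Derivation:
Old toposort: [5, 2, 0, 3, 4, 6, 1]
Added edge 3->2
Recompute Kahn (smallest-id tiebreak):
  initial in-degrees: [2, 3, 2, 1, 2, 0, 2]
  ready (indeg=0): [5]
  pop 5: indeg[0]->1; indeg[1]->2; indeg[2]->1; indeg[3]->0; indeg[4]->1 | ready=[3] | order so far=[5]
  pop 3: indeg[2]->0; indeg[6]->1 | ready=[2] | order so far=[5, 3]
  pop 2: indeg[0]->0 | ready=[0] | order so far=[5, 3, 2]
  pop 0: indeg[1]->1; indeg[4]->0; indeg[6]->0 | ready=[4, 6] | order so far=[5, 3, 2, 0]
  pop 4: no out-edges | ready=[6] | order so far=[5, 3, 2, 0, 4]
  pop 6: indeg[1]->0 | ready=[1] | order so far=[5, 3, 2, 0, 4, 6]
  pop 1: no out-edges | ready=[] | order so far=[5, 3, 2, 0, 4, 6, 1]
New canonical toposort: [5, 3, 2, 0, 4, 6, 1]
Compare positions:
  Node 0: index 2 -> 3 (moved)
  Node 1: index 6 -> 6 (same)
  Node 2: index 1 -> 2 (moved)
  Node 3: index 3 -> 1 (moved)
  Node 4: index 4 -> 4 (same)
  Node 5: index 0 -> 0 (same)
  Node 6: index 5 -> 5 (same)
Nodes that changed position: 0 2 3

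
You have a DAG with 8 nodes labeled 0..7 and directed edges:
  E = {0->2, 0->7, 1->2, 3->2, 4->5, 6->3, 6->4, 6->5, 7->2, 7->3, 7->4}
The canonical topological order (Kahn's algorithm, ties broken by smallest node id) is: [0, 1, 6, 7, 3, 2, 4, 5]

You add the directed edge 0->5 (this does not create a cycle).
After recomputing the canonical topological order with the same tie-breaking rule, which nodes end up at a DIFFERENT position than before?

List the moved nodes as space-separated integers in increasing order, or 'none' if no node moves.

Answer: none

Derivation:
Old toposort: [0, 1, 6, 7, 3, 2, 4, 5]
Added edge 0->5
Recompute Kahn (smallest-id tiebreak):
  initial in-degrees: [0, 0, 4, 2, 2, 3, 0, 1]
  ready (indeg=0): [0, 1, 6]
  pop 0: indeg[2]->3; indeg[5]->2; indeg[7]->0 | ready=[1, 6, 7] | order so far=[0]
  pop 1: indeg[2]->2 | ready=[6, 7] | order so far=[0, 1]
  pop 6: indeg[3]->1; indeg[4]->1; indeg[5]->1 | ready=[7] | order so far=[0, 1, 6]
  pop 7: indeg[2]->1; indeg[3]->0; indeg[4]->0 | ready=[3, 4] | order so far=[0, 1, 6, 7]
  pop 3: indeg[2]->0 | ready=[2, 4] | order so far=[0, 1, 6, 7, 3]
  pop 2: no out-edges | ready=[4] | order so far=[0, 1, 6, 7, 3, 2]
  pop 4: indeg[5]->0 | ready=[5] | order so far=[0, 1, 6, 7, 3, 2, 4]
  pop 5: no out-edges | ready=[] | order so far=[0, 1, 6, 7, 3, 2, 4, 5]
New canonical toposort: [0, 1, 6, 7, 3, 2, 4, 5]
Compare positions:
  Node 0: index 0 -> 0 (same)
  Node 1: index 1 -> 1 (same)
  Node 2: index 5 -> 5 (same)
  Node 3: index 4 -> 4 (same)
  Node 4: index 6 -> 6 (same)
  Node 5: index 7 -> 7 (same)
  Node 6: index 2 -> 2 (same)
  Node 7: index 3 -> 3 (same)
Nodes that changed position: none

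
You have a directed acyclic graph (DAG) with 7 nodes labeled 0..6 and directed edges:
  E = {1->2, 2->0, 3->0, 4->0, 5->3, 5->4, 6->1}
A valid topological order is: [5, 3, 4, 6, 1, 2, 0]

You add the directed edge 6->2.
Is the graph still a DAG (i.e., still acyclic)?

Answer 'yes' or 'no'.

Answer: yes

Derivation:
Given toposort: [5, 3, 4, 6, 1, 2, 0]
Position of 6: index 3; position of 2: index 5
New edge 6->2: forward
Forward edge: respects the existing order. Still a DAG, same toposort still valid.
Still a DAG? yes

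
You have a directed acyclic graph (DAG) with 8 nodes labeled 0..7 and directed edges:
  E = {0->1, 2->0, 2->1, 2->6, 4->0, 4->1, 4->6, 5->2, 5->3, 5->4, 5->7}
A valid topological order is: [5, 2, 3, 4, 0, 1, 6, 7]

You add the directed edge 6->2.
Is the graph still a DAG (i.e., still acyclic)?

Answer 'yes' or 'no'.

Given toposort: [5, 2, 3, 4, 0, 1, 6, 7]
Position of 6: index 6; position of 2: index 1
New edge 6->2: backward (u after v in old order)
Backward edge: old toposort is now invalid. Check if this creates a cycle.
Does 2 already reach 6? Reachable from 2: [0, 1, 2, 6]. YES -> cycle!
Still a DAG? no

Answer: no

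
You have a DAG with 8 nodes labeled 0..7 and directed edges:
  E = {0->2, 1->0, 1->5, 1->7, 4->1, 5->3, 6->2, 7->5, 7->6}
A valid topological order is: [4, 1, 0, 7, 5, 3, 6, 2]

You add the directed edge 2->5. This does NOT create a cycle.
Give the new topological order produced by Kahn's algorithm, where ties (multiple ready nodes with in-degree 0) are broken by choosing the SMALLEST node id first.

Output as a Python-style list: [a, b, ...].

Answer: [4, 1, 0, 7, 6, 2, 5, 3]

Derivation:
Old toposort: [4, 1, 0, 7, 5, 3, 6, 2]
Added edge: 2->5
Position of 2 (7) > position of 5 (4). Must reorder: 2 must now come before 5.
Run Kahn's algorithm (break ties by smallest node id):
  initial in-degrees: [1, 1, 2, 1, 0, 3, 1, 1]
  ready (indeg=0): [4]
  pop 4: indeg[1]->0 | ready=[1] | order so far=[4]
  pop 1: indeg[0]->0; indeg[5]->2; indeg[7]->0 | ready=[0, 7] | order so far=[4, 1]
  pop 0: indeg[2]->1 | ready=[7] | order so far=[4, 1, 0]
  pop 7: indeg[5]->1; indeg[6]->0 | ready=[6] | order so far=[4, 1, 0, 7]
  pop 6: indeg[2]->0 | ready=[2] | order so far=[4, 1, 0, 7, 6]
  pop 2: indeg[5]->0 | ready=[5] | order so far=[4, 1, 0, 7, 6, 2]
  pop 5: indeg[3]->0 | ready=[3] | order so far=[4, 1, 0, 7, 6, 2, 5]
  pop 3: no out-edges | ready=[] | order so far=[4, 1, 0, 7, 6, 2, 5, 3]
  Result: [4, 1, 0, 7, 6, 2, 5, 3]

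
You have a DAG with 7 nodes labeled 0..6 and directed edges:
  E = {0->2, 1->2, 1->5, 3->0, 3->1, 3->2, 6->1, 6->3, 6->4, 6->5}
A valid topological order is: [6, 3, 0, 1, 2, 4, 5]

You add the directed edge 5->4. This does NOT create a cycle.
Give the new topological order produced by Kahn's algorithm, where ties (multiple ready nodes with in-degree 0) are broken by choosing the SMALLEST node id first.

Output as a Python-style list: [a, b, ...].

Old toposort: [6, 3, 0, 1, 2, 4, 5]
Added edge: 5->4
Position of 5 (6) > position of 4 (5). Must reorder: 5 must now come before 4.
Run Kahn's algorithm (break ties by smallest node id):
  initial in-degrees: [1, 2, 3, 1, 2, 2, 0]
  ready (indeg=0): [6]
  pop 6: indeg[1]->1; indeg[3]->0; indeg[4]->1; indeg[5]->1 | ready=[3] | order so far=[6]
  pop 3: indeg[0]->0; indeg[1]->0; indeg[2]->2 | ready=[0, 1] | order so far=[6, 3]
  pop 0: indeg[2]->1 | ready=[1] | order so far=[6, 3, 0]
  pop 1: indeg[2]->0; indeg[5]->0 | ready=[2, 5] | order so far=[6, 3, 0, 1]
  pop 2: no out-edges | ready=[5] | order so far=[6, 3, 0, 1, 2]
  pop 5: indeg[4]->0 | ready=[4] | order so far=[6, 3, 0, 1, 2, 5]
  pop 4: no out-edges | ready=[] | order so far=[6, 3, 0, 1, 2, 5, 4]
  Result: [6, 3, 0, 1, 2, 5, 4]

Answer: [6, 3, 0, 1, 2, 5, 4]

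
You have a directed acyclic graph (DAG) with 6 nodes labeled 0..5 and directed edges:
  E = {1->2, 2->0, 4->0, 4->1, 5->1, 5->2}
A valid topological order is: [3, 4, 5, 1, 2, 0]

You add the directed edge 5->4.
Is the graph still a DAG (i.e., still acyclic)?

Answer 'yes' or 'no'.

Answer: yes

Derivation:
Given toposort: [3, 4, 5, 1, 2, 0]
Position of 5: index 2; position of 4: index 1
New edge 5->4: backward (u after v in old order)
Backward edge: old toposort is now invalid. Check if this creates a cycle.
Does 4 already reach 5? Reachable from 4: [0, 1, 2, 4]. NO -> still a DAG (reorder needed).
Still a DAG? yes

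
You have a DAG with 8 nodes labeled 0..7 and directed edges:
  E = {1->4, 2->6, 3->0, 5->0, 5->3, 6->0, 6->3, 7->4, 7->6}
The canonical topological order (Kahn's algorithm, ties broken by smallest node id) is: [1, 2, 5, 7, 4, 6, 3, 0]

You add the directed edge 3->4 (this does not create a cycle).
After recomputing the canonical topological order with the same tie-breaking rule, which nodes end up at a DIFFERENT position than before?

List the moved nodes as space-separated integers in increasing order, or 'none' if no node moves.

Answer: 0 3 4 6

Derivation:
Old toposort: [1, 2, 5, 7, 4, 6, 3, 0]
Added edge 3->4
Recompute Kahn (smallest-id tiebreak):
  initial in-degrees: [3, 0, 0, 2, 3, 0, 2, 0]
  ready (indeg=0): [1, 2, 5, 7]
  pop 1: indeg[4]->2 | ready=[2, 5, 7] | order so far=[1]
  pop 2: indeg[6]->1 | ready=[5, 7] | order so far=[1, 2]
  pop 5: indeg[0]->2; indeg[3]->1 | ready=[7] | order so far=[1, 2, 5]
  pop 7: indeg[4]->1; indeg[6]->0 | ready=[6] | order so far=[1, 2, 5, 7]
  pop 6: indeg[0]->1; indeg[3]->0 | ready=[3] | order so far=[1, 2, 5, 7, 6]
  pop 3: indeg[0]->0; indeg[4]->0 | ready=[0, 4] | order so far=[1, 2, 5, 7, 6, 3]
  pop 0: no out-edges | ready=[4] | order so far=[1, 2, 5, 7, 6, 3, 0]
  pop 4: no out-edges | ready=[] | order so far=[1, 2, 5, 7, 6, 3, 0, 4]
New canonical toposort: [1, 2, 5, 7, 6, 3, 0, 4]
Compare positions:
  Node 0: index 7 -> 6 (moved)
  Node 1: index 0 -> 0 (same)
  Node 2: index 1 -> 1 (same)
  Node 3: index 6 -> 5 (moved)
  Node 4: index 4 -> 7 (moved)
  Node 5: index 2 -> 2 (same)
  Node 6: index 5 -> 4 (moved)
  Node 7: index 3 -> 3 (same)
Nodes that changed position: 0 3 4 6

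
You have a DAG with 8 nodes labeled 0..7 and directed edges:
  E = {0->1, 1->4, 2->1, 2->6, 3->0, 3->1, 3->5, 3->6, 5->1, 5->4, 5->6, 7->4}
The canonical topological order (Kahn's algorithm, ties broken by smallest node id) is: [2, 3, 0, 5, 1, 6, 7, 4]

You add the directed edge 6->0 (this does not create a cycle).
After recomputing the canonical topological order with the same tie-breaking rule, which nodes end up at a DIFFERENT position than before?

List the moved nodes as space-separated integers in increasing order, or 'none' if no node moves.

Answer: 0 1 5 6

Derivation:
Old toposort: [2, 3, 0, 5, 1, 6, 7, 4]
Added edge 6->0
Recompute Kahn (smallest-id tiebreak):
  initial in-degrees: [2, 4, 0, 0, 3, 1, 3, 0]
  ready (indeg=0): [2, 3, 7]
  pop 2: indeg[1]->3; indeg[6]->2 | ready=[3, 7] | order so far=[2]
  pop 3: indeg[0]->1; indeg[1]->2; indeg[5]->0; indeg[6]->1 | ready=[5, 7] | order so far=[2, 3]
  pop 5: indeg[1]->1; indeg[4]->2; indeg[6]->0 | ready=[6, 7] | order so far=[2, 3, 5]
  pop 6: indeg[0]->0 | ready=[0, 7] | order so far=[2, 3, 5, 6]
  pop 0: indeg[1]->0 | ready=[1, 7] | order so far=[2, 3, 5, 6, 0]
  pop 1: indeg[4]->1 | ready=[7] | order so far=[2, 3, 5, 6, 0, 1]
  pop 7: indeg[4]->0 | ready=[4] | order so far=[2, 3, 5, 6, 0, 1, 7]
  pop 4: no out-edges | ready=[] | order so far=[2, 3, 5, 6, 0, 1, 7, 4]
New canonical toposort: [2, 3, 5, 6, 0, 1, 7, 4]
Compare positions:
  Node 0: index 2 -> 4 (moved)
  Node 1: index 4 -> 5 (moved)
  Node 2: index 0 -> 0 (same)
  Node 3: index 1 -> 1 (same)
  Node 4: index 7 -> 7 (same)
  Node 5: index 3 -> 2 (moved)
  Node 6: index 5 -> 3 (moved)
  Node 7: index 6 -> 6 (same)
Nodes that changed position: 0 1 5 6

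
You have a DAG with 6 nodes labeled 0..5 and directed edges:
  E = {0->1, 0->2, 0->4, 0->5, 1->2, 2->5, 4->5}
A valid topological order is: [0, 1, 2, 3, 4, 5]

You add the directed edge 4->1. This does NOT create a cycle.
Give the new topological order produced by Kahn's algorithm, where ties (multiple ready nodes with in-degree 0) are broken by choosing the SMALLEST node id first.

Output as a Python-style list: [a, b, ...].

Old toposort: [0, 1, 2, 3, 4, 5]
Added edge: 4->1
Position of 4 (4) > position of 1 (1). Must reorder: 4 must now come before 1.
Run Kahn's algorithm (break ties by smallest node id):
  initial in-degrees: [0, 2, 2, 0, 1, 3]
  ready (indeg=0): [0, 3]
  pop 0: indeg[1]->1; indeg[2]->1; indeg[4]->0; indeg[5]->2 | ready=[3, 4] | order so far=[0]
  pop 3: no out-edges | ready=[4] | order so far=[0, 3]
  pop 4: indeg[1]->0; indeg[5]->1 | ready=[1] | order so far=[0, 3, 4]
  pop 1: indeg[2]->0 | ready=[2] | order so far=[0, 3, 4, 1]
  pop 2: indeg[5]->0 | ready=[5] | order so far=[0, 3, 4, 1, 2]
  pop 5: no out-edges | ready=[] | order so far=[0, 3, 4, 1, 2, 5]
  Result: [0, 3, 4, 1, 2, 5]

Answer: [0, 3, 4, 1, 2, 5]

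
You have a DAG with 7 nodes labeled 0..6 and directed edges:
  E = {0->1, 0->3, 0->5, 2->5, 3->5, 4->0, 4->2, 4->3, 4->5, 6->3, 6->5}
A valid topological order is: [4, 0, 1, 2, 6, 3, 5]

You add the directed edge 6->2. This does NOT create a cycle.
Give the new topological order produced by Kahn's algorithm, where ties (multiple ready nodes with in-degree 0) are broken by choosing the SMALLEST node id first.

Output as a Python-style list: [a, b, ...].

Answer: [4, 0, 1, 6, 2, 3, 5]

Derivation:
Old toposort: [4, 0, 1, 2, 6, 3, 5]
Added edge: 6->2
Position of 6 (4) > position of 2 (3). Must reorder: 6 must now come before 2.
Run Kahn's algorithm (break ties by smallest node id):
  initial in-degrees: [1, 1, 2, 3, 0, 5, 0]
  ready (indeg=0): [4, 6]
  pop 4: indeg[0]->0; indeg[2]->1; indeg[3]->2; indeg[5]->4 | ready=[0, 6] | order so far=[4]
  pop 0: indeg[1]->0; indeg[3]->1; indeg[5]->3 | ready=[1, 6] | order so far=[4, 0]
  pop 1: no out-edges | ready=[6] | order so far=[4, 0, 1]
  pop 6: indeg[2]->0; indeg[3]->0; indeg[5]->2 | ready=[2, 3] | order so far=[4, 0, 1, 6]
  pop 2: indeg[5]->1 | ready=[3] | order so far=[4, 0, 1, 6, 2]
  pop 3: indeg[5]->0 | ready=[5] | order so far=[4, 0, 1, 6, 2, 3]
  pop 5: no out-edges | ready=[] | order so far=[4, 0, 1, 6, 2, 3, 5]
  Result: [4, 0, 1, 6, 2, 3, 5]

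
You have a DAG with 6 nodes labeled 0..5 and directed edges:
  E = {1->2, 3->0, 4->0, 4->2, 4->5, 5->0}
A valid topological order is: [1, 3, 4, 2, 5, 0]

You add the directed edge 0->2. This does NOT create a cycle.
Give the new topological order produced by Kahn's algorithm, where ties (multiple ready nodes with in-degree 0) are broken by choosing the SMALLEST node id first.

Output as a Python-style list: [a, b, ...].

Answer: [1, 3, 4, 5, 0, 2]

Derivation:
Old toposort: [1, 3, 4, 2, 5, 0]
Added edge: 0->2
Position of 0 (5) > position of 2 (3). Must reorder: 0 must now come before 2.
Run Kahn's algorithm (break ties by smallest node id):
  initial in-degrees: [3, 0, 3, 0, 0, 1]
  ready (indeg=0): [1, 3, 4]
  pop 1: indeg[2]->2 | ready=[3, 4] | order so far=[1]
  pop 3: indeg[0]->2 | ready=[4] | order so far=[1, 3]
  pop 4: indeg[0]->1; indeg[2]->1; indeg[5]->0 | ready=[5] | order so far=[1, 3, 4]
  pop 5: indeg[0]->0 | ready=[0] | order so far=[1, 3, 4, 5]
  pop 0: indeg[2]->0 | ready=[2] | order so far=[1, 3, 4, 5, 0]
  pop 2: no out-edges | ready=[] | order so far=[1, 3, 4, 5, 0, 2]
  Result: [1, 3, 4, 5, 0, 2]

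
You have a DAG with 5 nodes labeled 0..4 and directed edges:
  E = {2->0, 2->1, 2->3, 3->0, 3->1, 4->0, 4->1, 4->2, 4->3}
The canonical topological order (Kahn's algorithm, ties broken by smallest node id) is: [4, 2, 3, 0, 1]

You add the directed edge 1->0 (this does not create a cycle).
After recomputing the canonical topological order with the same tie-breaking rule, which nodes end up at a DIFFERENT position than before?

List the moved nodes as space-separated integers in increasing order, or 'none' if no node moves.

Answer: 0 1

Derivation:
Old toposort: [4, 2, 3, 0, 1]
Added edge 1->0
Recompute Kahn (smallest-id tiebreak):
  initial in-degrees: [4, 3, 1, 2, 0]
  ready (indeg=0): [4]
  pop 4: indeg[0]->3; indeg[1]->2; indeg[2]->0; indeg[3]->1 | ready=[2] | order so far=[4]
  pop 2: indeg[0]->2; indeg[1]->1; indeg[3]->0 | ready=[3] | order so far=[4, 2]
  pop 3: indeg[0]->1; indeg[1]->0 | ready=[1] | order so far=[4, 2, 3]
  pop 1: indeg[0]->0 | ready=[0] | order so far=[4, 2, 3, 1]
  pop 0: no out-edges | ready=[] | order so far=[4, 2, 3, 1, 0]
New canonical toposort: [4, 2, 3, 1, 0]
Compare positions:
  Node 0: index 3 -> 4 (moved)
  Node 1: index 4 -> 3 (moved)
  Node 2: index 1 -> 1 (same)
  Node 3: index 2 -> 2 (same)
  Node 4: index 0 -> 0 (same)
Nodes that changed position: 0 1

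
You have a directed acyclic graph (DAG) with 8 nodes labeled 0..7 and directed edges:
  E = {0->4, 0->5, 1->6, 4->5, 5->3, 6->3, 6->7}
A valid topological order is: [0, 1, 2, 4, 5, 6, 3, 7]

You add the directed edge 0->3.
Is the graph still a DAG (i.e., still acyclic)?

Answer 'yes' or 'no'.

Given toposort: [0, 1, 2, 4, 5, 6, 3, 7]
Position of 0: index 0; position of 3: index 6
New edge 0->3: forward
Forward edge: respects the existing order. Still a DAG, same toposort still valid.
Still a DAG? yes

Answer: yes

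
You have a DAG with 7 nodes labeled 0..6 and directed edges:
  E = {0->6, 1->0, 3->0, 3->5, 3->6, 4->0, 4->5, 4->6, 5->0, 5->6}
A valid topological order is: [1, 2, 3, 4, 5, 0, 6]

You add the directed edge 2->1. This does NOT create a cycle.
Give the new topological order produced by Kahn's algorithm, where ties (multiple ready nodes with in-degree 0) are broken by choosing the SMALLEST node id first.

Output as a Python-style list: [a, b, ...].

Old toposort: [1, 2, 3, 4, 5, 0, 6]
Added edge: 2->1
Position of 2 (1) > position of 1 (0). Must reorder: 2 must now come before 1.
Run Kahn's algorithm (break ties by smallest node id):
  initial in-degrees: [4, 1, 0, 0, 0, 2, 4]
  ready (indeg=0): [2, 3, 4]
  pop 2: indeg[1]->0 | ready=[1, 3, 4] | order so far=[2]
  pop 1: indeg[0]->3 | ready=[3, 4] | order so far=[2, 1]
  pop 3: indeg[0]->2; indeg[5]->1; indeg[6]->3 | ready=[4] | order so far=[2, 1, 3]
  pop 4: indeg[0]->1; indeg[5]->0; indeg[6]->2 | ready=[5] | order so far=[2, 1, 3, 4]
  pop 5: indeg[0]->0; indeg[6]->1 | ready=[0] | order so far=[2, 1, 3, 4, 5]
  pop 0: indeg[6]->0 | ready=[6] | order so far=[2, 1, 3, 4, 5, 0]
  pop 6: no out-edges | ready=[] | order so far=[2, 1, 3, 4, 5, 0, 6]
  Result: [2, 1, 3, 4, 5, 0, 6]

Answer: [2, 1, 3, 4, 5, 0, 6]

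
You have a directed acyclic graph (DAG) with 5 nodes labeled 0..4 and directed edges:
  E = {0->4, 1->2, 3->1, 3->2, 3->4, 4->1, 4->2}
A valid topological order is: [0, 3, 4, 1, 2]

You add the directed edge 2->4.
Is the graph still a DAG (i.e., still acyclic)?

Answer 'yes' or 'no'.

Answer: no

Derivation:
Given toposort: [0, 3, 4, 1, 2]
Position of 2: index 4; position of 4: index 2
New edge 2->4: backward (u after v in old order)
Backward edge: old toposort is now invalid. Check if this creates a cycle.
Does 4 already reach 2? Reachable from 4: [1, 2, 4]. YES -> cycle!
Still a DAG? no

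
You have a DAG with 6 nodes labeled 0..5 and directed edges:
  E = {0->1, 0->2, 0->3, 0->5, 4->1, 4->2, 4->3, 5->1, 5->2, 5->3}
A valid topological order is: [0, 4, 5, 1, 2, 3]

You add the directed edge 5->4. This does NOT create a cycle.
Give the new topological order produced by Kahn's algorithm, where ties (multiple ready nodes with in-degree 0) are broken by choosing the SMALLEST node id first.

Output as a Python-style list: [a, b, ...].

Answer: [0, 5, 4, 1, 2, 3]

Derivation:
Old toposort: [0, 4, 5, 1, 2, 3]
Added edge: 5->4
Position of 5 (2) > position of 4 (1). Must reorder: 5 must now come before 4.
Run Kahn's algorithm (break ties by smallest node id):
  initial in-degrees: [0, 3, 3, 3, 1, 1]
  ready (indeg=0): [0]
  pop 0: indeg[1]->2; indeg[2]->2; indeg[3]->2; indeg[5]->0 | ready=[5] | order so far=[0]
  pop 5: indeg[1]->1; indeg[2]->1; indeg[3]->1; indeg[4]->0 | ready=[4] | order so far=[0, 5]
  pop 4: indeg[1]->0; indeg[2]->0; indeg[3]->0 | ready=[1, 2, 3] | order so far=[0, 5, 4]
  pop 1: no out-edges | ready=[2, 3] | order so far=[0, 5, 4, 1]
  pop 2: no out-edges | ready=[3] | order so far=[0, 5, 4, 1, 2]
  pop 3: no out-edges | ready=[] | order so far=[0, 5, 4, 1, 2, 3]
  Result: [0, 5, 4, 1, 2, 3]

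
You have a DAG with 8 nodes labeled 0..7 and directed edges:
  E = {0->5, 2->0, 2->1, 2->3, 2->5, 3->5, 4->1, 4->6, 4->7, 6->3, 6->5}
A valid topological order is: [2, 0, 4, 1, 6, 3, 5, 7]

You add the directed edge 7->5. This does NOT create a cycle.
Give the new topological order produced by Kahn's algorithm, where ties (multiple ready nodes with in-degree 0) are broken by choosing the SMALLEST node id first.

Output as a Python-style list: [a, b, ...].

Answer: [2, 0, 4, 1, 6, 3, 7, 5]

Derivation:
Old toposort: [2, 0, 4, 1, 6, 3, 5, 7]
Added edge: 7->5
Position of 7 (7) > position of 5 (6). Must reorder: 7 must now come before 5.
Run Kahn's algorithm (break ties by smallest node id):
  initial in-degrees: [1, 2, 0, 2, 0, 5, 1, 1]
  ready (indeg=0): [2, 4]
  pop 2: indeg[0]->0; indeg[1]->1; indeg[3]->1; indeg[5]->4 | ready=[0, 4] | order so far=[2]
  pop 0: indeg[5]->3 | ready=[4] | order so far=[2, 0]
  pop 4: indeg[1]->0; indeg[6]->0; indeg[7]->0 | ready=[1, 6, 7] | order so far=[2, 0, 4]
  pop 1: no out-edges | ready=[6, 7] | order so far=[2, 0, 4, 1]
  pop 6: indeg[3]->0; indeg[5]->2 | ready=[3, 7] | order so far=[2, 0, 4, 1, 6]
  pop 3: indeg[5]->1 | ready=[7] | order so far=[2, 0, 4, 1, 6, 3]
  pop 7: indeg[5]->0 | ready=[5] | order so far=[2, 0, 4, 1, 6, 3, 7]
  pop 5: no out-edges | ready=[] | order so far=[2, 0, 4, 1, 6, 3, 7, 5]
  Result: [2, 0, 4, 1, 6, 3, 7, 5]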